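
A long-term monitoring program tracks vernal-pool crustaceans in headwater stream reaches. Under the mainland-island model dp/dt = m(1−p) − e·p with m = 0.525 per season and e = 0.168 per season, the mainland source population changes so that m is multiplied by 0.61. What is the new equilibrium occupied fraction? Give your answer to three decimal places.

Before: p* = 0.525/(0.525+0.168) = 0.7576.
After: m = 0.32025, e = 0.168; p* = 0.32025/0.4882 = 0.6559.

0.656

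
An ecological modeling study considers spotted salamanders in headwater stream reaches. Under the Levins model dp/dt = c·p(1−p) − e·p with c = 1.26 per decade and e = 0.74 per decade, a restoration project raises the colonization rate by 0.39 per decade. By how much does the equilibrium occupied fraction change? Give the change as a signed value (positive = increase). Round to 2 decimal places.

0.14

Before: p* = 1 − 0.74/1.26 = 0.4127.
After the change, c = 1.65, e = 0.74, so p* = 1 − 0.74/1.65 = 0.5515.
Δp* = 0.5515 − 0.4127 = +0.1388.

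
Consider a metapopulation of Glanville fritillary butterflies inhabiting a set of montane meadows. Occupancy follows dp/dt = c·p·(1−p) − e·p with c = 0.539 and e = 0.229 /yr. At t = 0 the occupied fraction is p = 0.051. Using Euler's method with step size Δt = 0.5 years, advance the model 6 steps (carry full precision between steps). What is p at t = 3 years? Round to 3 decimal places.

0.109

Update rule: p ← p + [c·p·(1−p) − e·p]·Δt with Δt = 0.5.
step 1: Δp = +0.00720, p = 0.05820
step 2: Δp = +0.00811, p = 0.06631
step 3: Δp = +0.00909, p = 0.07541
step 4: Δp = +0.01016, p = 0.08556
step 5: Δp = +0.01129, p = 0.09685
step 6: Δp = +0.01248, p = 0.10933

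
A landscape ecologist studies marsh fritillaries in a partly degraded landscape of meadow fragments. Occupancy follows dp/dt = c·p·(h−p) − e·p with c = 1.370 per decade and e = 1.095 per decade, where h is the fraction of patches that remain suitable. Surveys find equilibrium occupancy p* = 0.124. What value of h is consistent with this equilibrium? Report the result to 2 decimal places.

0.92

At equilibrium c(h−p*) = e, so h = p* + e/c.
h = 0.124 + 1.095/1.370 = 0.124 + 0.7993 = 0.9233.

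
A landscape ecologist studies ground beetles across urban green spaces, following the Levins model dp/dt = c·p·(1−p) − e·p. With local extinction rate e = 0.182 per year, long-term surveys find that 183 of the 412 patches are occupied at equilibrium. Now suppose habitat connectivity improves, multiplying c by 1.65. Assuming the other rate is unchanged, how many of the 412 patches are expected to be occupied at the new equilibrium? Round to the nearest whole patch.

Observed p* = 183/412 = 0.44417.
Balance c(1−p*) = e gives c = e/(1 − 0.44417) = 0.182/0.55583 = 0.32744.
New p* = 1 − e/c = 1 − 0.18200/0.54028 = 0.66314.
Expected occupied = 412 × 0.66314 = 273.21 ≈ 273.

273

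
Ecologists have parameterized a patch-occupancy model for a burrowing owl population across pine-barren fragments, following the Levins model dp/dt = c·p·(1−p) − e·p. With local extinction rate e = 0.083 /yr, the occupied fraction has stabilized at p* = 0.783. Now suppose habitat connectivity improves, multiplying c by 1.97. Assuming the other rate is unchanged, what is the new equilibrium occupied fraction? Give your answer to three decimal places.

0.890

Balance c(1−p*) = e gives c = e/(1 − 0.78300) = 0.083/0.21700 = 0.38249.
New p* = 1 − e/c = 1 − 0.08300/0.75351 = 0.88985.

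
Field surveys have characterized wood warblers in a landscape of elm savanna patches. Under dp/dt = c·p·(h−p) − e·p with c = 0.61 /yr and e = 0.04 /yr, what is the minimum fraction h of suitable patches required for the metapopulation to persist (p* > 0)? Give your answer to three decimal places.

0.066

p* = h − e/c is positive only when h > e/c.
h_min = e/c = 0.04/0.61 = 0.0656.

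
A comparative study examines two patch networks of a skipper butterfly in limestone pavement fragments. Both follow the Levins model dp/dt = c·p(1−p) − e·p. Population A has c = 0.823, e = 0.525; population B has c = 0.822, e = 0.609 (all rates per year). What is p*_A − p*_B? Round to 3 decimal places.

A: p*_A = 1 − 0.525/0.823 = 0.3621.
B: p*_B = 1 − 0.609/0.822 = 0.2591.
p*_A − p*_B = 0.3621 − 0.2591 = 0.1030.

0.103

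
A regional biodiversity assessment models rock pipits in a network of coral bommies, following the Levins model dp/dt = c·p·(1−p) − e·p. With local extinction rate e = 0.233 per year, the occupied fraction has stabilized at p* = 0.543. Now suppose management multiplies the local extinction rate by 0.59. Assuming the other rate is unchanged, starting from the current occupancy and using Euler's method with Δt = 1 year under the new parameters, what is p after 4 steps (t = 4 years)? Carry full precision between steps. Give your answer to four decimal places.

Balance c(1−p*) = e gives c = e/(1 − 0.54300) = 0.233/0.45700 = 0.50985.
Starting from p₀ = 0.54300; update p ← p + (dp/dt)·Δt with the new parameters.
  1  |  dp/dt·Δt = +0.051873  |  p_1 = 0.594873
  2  |  dp/dt·Δt = +0.041095  |  p_2 = 0.635968
  3  |  dp/dt·Δt = +0.030609  |  p_3 = 0.666578
  4  |  dp/dt·Δt = +0.021680  |  p_4 = 0.688258

0.6883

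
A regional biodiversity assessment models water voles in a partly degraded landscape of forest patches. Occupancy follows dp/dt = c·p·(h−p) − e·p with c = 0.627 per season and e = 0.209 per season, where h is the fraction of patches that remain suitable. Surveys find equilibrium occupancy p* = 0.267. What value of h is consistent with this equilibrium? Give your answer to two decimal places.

At equilibrium c(h−p*) = e, so h = p* + e/c.
h = 0.267 + 0.209/0.627 = 0.267 + 0.3333 = 0.6003.

0.60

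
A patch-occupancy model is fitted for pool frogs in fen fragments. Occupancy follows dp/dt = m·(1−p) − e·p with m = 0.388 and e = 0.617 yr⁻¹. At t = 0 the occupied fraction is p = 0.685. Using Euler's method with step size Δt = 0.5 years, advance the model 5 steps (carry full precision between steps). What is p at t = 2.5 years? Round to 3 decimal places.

0.395

Update rule: p ← p + [m·(1−p) − e·p]·Δt with Δt = 0.5.
p: 0.68500 → 0.53479  (Δp = -0.15021)
p: 0.53479 → 0.46006  (Δp = -0.07473)
p: 0.46006 → 0.42288  (Δp = -0.03718)
p: 0.42288 → 0.40438  (Δp = -0.01850)
p: 0.40438 → 0.39518  (Δp = -0.00920)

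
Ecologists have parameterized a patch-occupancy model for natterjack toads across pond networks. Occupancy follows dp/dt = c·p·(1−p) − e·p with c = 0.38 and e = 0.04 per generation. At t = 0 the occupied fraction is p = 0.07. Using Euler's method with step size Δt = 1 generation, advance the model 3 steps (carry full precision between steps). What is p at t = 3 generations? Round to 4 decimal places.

Update rule: p ← p + [c·p·(1−p) − e·p]·Δt with Δt = 1.
step 1: Δp = +0.02194, p = 0.09194
step 2: Δp = +0.02805, p = 0.11998
step 3: Δp = +0.03532, p = 0.15531

0.1553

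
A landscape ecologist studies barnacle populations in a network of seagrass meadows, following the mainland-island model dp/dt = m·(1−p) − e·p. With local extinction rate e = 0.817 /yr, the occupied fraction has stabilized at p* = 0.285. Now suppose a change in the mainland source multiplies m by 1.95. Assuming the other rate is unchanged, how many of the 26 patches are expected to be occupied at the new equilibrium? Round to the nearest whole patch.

11

Balance m(1−p*) = e·p* gives m = e·p*/(1−p*) = 0.817×0.28500/0.71500 = 0.32566.
New p* = m/(m+e) = 0.63504/(0.63504+0.81700) = 0.43734.
Expected occupied = 26 × 0.43734 = 11.37 ≈ 11.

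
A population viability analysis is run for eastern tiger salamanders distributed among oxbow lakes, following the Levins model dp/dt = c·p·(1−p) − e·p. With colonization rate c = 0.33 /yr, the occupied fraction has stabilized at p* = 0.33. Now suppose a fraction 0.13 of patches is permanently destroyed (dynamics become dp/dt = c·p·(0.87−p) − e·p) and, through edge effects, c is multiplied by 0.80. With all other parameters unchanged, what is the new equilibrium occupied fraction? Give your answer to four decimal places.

0.0325

Balance c(1−p*) = e gives e = 0.33×(1 − 0.33000) = 0.22110.
New p* = 0.87 − e/c = 0.87 − 0.22110/0.26400 = 0.03250.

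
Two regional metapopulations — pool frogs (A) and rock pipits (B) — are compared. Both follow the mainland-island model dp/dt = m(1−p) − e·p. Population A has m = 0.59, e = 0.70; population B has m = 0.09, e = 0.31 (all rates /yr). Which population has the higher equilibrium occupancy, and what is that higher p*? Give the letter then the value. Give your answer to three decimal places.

A: p*_A = m/(m+e) = 0.59/1.2900 = 0.4574.
B: p*_B = 0.09/0.4000 = 0.2250.
A is higher at 0.4574.

A, 0.457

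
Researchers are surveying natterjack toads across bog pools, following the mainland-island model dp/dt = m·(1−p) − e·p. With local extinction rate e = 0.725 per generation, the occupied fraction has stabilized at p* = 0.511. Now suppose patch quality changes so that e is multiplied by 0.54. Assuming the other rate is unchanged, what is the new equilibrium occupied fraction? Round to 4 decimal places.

0.6593

Balance m(1−p*) = e·p* gives m = e·p*/(1−p*) = 0.725×0.51100/0.48900 = 0.75762.
New p* = m/(m+e) = 0.75762/(0.75762+0.39150) = 0.65930.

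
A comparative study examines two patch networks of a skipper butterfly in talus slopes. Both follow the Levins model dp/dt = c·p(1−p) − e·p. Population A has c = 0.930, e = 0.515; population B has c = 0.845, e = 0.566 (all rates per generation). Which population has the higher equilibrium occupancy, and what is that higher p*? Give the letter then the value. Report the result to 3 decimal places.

A: p*_A = 1 − 0.515/0.930 = 0.4462.
B: p*_B = 1 − 0.566/0.845 = 0.3302.
A is higher at 0.4462.

A, 0.446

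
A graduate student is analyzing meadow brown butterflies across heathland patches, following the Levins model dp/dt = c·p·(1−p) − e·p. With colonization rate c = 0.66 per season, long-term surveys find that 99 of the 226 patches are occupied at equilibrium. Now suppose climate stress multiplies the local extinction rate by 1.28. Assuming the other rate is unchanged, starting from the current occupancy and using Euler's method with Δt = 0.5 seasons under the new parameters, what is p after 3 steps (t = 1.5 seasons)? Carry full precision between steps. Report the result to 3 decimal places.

0.382

Observed p* = 99/226 = 0.43805.
Balance c(1−p*) = e gives e = 0.66×(1 − 0.43805) = 0.37088.
Starting from p₀ = 0.43805; update p ← p + (dp/dt)·Δt with the new parameters.
  1  |  dp/dt·Δt = -0.022745  |  p_1 = 0.415308
  2  |  dp/dt·Δt = -0.018447  |  p_2 = 0.396861
  3  |  dp/dt·Δt = -0.015212  |  p_3 = 0.381649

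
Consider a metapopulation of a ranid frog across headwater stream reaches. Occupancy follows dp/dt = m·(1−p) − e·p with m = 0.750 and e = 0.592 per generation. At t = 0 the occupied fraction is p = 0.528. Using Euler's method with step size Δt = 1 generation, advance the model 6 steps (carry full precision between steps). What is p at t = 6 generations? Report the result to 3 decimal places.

0.559

Update rule: p ← p + [m·(1−p) − e·p]·Δt with Δt = 1.
p: 0.52800 → 0.56942  (Δp = +0.04142)
p: 0.56942 → 0.55526  (Δp = -0.01417)
p: 0.55526 → 0.56010  (Δp = +0.00485)
p: 0.56010 → 0.55845  (Δp = -0.00166)
p: 0.55845 → 0.55901  (Δp = +0.00057)
p: 0.55901 → 0.55882  (Δp = -0.00019)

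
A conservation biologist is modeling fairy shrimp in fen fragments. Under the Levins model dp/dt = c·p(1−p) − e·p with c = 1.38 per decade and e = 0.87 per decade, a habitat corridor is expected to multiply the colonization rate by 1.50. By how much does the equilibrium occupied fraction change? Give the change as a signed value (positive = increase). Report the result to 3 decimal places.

Before: p* = 1 − 0.87/1.38 = 0.3696.
After the change, c = 2.07, e = 0.87, so p* = 1 − 0.87/2.07 = 0.5797.
Δp* = 0.5797 − 0.3696 = +0.2101.

0.210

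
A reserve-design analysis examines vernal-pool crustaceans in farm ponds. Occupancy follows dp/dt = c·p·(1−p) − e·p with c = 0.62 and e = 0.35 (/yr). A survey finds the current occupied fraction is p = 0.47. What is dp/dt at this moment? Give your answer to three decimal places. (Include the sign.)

-0.010

Colonization term: c·p·(1−p) = 0.62×0.47×0.5300 = 0.15444.
Extinction term: e·p = 0.16450.
dp/dt = 0.15444 − 0.16450 = -0.01006.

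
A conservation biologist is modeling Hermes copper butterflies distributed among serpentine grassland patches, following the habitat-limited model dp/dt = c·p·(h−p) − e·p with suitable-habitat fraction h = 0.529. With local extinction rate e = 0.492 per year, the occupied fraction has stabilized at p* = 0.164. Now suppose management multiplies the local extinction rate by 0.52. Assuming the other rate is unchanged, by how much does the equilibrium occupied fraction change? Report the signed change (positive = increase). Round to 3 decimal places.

Balance c(h−p*) = e gives c = e/(0.529 − 0.16400) = 0.492/0.36500 = 1.34795.
New p* = 0.529 − e/c = 0.529 − 0.25584/1.34795 = 0.33920.
Δp* = 0.33920 − 0.16400 = +0.17520.

0.175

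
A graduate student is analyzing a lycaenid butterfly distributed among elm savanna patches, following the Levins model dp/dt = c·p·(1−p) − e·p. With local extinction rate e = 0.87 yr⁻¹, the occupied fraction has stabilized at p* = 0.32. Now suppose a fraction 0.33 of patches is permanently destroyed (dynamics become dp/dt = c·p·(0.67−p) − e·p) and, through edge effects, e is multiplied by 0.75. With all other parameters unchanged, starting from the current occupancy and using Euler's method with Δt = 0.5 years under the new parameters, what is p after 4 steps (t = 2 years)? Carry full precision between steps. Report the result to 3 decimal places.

Balance c(1−p*) = e gives c = e/(1 − 0.32000) = 0.87/0.68000 = 1.27941.
Starting from p₀ = 0.32000; update p ← p + (dp/dt)·Δt with the new parameters.
t = 0.5: p = 0.32000 + (-0.03275) = 0.28725
t = 1: p = 0.28725 + (-0.02338) = 0.26386
t = 1.5: p = 0.26386 + (-0.01753) = 0.24633
t = 2: p = 0.24633 + (-0.01360) = 0.23273

0.233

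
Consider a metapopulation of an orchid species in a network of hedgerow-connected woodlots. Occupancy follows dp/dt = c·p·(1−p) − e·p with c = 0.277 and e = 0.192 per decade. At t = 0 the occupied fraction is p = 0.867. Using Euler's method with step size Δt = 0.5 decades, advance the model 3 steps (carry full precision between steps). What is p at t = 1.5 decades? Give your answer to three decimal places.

Update rule: p ← p + [c·p·(1−p) − e·p]·Δt with Δt = 0.5.
step 1: Δp = -0.06726, p = 0.79974
step 2: Δp = -0.05459, p = 0.74515
step 3: Δp = -0.04523, p = 0.69991

0.700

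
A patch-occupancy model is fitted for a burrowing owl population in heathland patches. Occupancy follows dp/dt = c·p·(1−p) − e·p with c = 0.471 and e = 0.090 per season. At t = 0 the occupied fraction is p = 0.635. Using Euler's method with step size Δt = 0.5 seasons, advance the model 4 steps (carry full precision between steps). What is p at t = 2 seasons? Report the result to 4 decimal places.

0.7215

Update rule: p ← p + [c·p·(1−p) − e·p]·Δt with Δt = 0.5.
t = 0.5: p = 0.63500 + (+0.02601) = 0.66101
t = 1: p = 0.66101 + (+0.02302) = 0.68403
t = 1.5: p = 0.68403 + (+0.02012) = 0.70415
t = 2: p = 0.70415 + (+0.01737) = 0.72152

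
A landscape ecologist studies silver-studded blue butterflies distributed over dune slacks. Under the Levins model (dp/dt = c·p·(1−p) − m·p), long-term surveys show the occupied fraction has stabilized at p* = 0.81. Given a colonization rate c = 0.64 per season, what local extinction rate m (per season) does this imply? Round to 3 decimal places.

At equilibrium c(1−p*) = m.
m = 0.64 × (1 − 0.81) = 0.64 × 0.1900 = 0.1216.

0.122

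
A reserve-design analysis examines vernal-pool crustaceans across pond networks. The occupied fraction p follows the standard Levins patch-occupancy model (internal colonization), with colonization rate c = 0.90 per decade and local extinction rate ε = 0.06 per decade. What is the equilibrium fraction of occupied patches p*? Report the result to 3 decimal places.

At equilibrium, colonization balances extinction: c·p*·(1−p*) = ε·p*.
So p* = 1 − ε/c = 1 − 0.06/0.90 = 1 − 0.0667 = 0.9333.

0.933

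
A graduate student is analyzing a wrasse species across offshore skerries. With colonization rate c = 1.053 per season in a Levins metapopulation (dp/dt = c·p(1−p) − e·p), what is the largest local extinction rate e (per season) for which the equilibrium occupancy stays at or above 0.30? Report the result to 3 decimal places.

0.737

1 − e/c ≥ 0.30 ⇒ e ≤ c(1 − 0.30) = 1.053 × 0.7000.
e_max = 0.7371.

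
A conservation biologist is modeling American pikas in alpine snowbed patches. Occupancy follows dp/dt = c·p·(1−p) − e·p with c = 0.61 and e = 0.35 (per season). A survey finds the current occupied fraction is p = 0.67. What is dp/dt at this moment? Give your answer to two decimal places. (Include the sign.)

Colonization term: c·p·(1−p) = 0.61×0.67×0.3300 = 0.13487.
Extinction term: e·p = 0.23450.
dp/dt = 0.13487 − 0.23450 = -0.09963.

-0.10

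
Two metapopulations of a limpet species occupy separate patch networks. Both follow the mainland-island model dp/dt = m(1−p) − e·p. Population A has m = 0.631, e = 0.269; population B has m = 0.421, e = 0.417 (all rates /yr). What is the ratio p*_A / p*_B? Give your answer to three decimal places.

A: p*_A = m/(m+e) = 0.631/0.9000 = 0.7011.
B: p*_B = 0.421/0.8380 = 0.5024.
p*_A / p*_B = 0.7011/0.5024 = 1.3956.

1.396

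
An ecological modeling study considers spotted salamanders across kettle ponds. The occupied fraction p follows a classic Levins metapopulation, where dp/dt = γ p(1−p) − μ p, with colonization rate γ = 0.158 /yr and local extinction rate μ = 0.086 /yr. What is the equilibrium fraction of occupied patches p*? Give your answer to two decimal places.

At equilibrium, colonization balances extinction: γ·p*·(1−p*) = μ·p*.
So p* = 1 − μ/γ = 1 − 0.086/0.158 = 1 − 0.5443 = 0.4557.

0.46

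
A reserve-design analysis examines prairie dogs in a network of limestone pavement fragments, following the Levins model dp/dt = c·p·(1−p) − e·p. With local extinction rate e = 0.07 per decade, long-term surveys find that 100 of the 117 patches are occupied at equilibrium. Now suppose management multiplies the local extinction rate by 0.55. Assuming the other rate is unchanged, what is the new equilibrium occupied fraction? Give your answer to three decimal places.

Observed p* = 100/117 = 0.85470.
Balance c(1−p*) = e gives c = e/(1 − 0.85470) = 0.07/0.14530 = 0.48176.
New p* = 1 − e/c = 1 − 0.03850/0.48176 = 0.92008.

0.920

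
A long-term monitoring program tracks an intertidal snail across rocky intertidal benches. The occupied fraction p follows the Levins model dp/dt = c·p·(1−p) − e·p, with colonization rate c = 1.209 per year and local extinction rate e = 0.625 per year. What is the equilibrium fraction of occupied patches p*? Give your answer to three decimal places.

0.483

Setting dp/dt = 0 and dividing through by p* gives c·(1−p*) = e.
So p* = 1 − e/c = 1 − 0.625/1.209 = 1 − 0.5170 = 0.4830.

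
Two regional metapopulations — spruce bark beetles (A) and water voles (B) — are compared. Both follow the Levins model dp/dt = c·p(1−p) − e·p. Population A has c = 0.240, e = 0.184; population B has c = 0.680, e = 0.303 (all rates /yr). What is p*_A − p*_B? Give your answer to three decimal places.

-0.321

A: p*_A = 1 − 0.184/0.240 = 0.2333.
B: p*_B = 1 − 0.303/0.680 = 0.5544.
p*_A − p*_B = 0.2333 − 0.5544 = -0.3211.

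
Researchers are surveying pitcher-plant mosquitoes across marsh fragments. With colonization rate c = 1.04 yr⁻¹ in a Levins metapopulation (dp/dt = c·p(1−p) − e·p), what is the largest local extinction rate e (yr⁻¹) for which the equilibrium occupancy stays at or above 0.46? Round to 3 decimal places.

0.562

1 − e/c ≥ 0.46 ⇒ e ≤ c(1 − 0.46) = 1.04 × 0.5400.
e_max = 0.5616.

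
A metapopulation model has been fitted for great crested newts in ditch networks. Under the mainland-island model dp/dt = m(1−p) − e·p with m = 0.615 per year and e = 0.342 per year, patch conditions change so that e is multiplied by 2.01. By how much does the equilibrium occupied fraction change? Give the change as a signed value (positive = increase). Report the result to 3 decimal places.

-0.170

Before: p* = 0.615/(0.615+0.342) = 0.6426.
After: m = 0.615, e = 0.68742; p* = 0.615/1.3024 = 0.4722.
Δp* = 0.4722 − 0.6426 = -0.1704.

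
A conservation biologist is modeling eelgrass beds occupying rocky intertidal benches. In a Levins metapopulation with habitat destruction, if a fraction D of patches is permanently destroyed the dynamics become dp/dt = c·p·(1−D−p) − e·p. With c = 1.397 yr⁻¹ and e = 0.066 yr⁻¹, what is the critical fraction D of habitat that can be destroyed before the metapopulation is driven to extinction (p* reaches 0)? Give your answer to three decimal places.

0.953

The nontrivial equilibrium is p* = (1−D) − e/c; extinction occurs when this hits zero.
So D_crit = 1 − e/c = 1 − 0.066/1.397 = 1 − 0.0472 = 0.9528.
This equals the undisturbed p*, a classic result of Lande's extension.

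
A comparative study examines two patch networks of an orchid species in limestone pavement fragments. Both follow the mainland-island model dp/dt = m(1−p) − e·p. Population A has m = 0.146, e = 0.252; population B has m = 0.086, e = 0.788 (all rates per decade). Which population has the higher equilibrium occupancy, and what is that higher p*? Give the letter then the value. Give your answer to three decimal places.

A, 0.367

A: p*_A = m/(m+e) = 0.146/0.3980 = 0.3668.
B: p*_B = 0.086/0.8740 = 0.0984.
A is higher at 0.3668.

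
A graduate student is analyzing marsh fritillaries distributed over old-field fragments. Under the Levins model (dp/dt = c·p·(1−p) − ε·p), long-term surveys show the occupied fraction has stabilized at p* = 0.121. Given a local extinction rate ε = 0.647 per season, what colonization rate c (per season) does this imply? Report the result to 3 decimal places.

At equilibrium c(1−p*) = ε, so c = ε/(1−p*).
c = 0.647/(1 − 0.121) = 0.647/0.8790 = 0.7361.

0.736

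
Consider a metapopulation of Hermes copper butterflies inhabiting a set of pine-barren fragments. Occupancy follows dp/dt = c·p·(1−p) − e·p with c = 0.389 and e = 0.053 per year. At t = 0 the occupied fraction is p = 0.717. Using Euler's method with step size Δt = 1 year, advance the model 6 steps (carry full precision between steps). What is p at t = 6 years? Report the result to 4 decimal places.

0.8476

Update rule: p ← p + [c·p·(1−p) − e·p]·Δt with Δt = 1.
  1  |  dp/dt·Δt = +0.040931  |  p_1 = 0.757931
  2  |  dp/dt·Δt = +0.031200  |  p_2 = 0.789131
  3  |  dp/dt·Δt = +0.022907  |  p_3 = 0.812038
  4  |  dp/dt·Δt = +0.016336  |  p_4 = 0.828374
  5  |  dp/dt·Δt = +0.011400  |  p_5 = 0.839775
  6  |  dp/dt·Δt = +0.007833  |  p_6 = 0.847608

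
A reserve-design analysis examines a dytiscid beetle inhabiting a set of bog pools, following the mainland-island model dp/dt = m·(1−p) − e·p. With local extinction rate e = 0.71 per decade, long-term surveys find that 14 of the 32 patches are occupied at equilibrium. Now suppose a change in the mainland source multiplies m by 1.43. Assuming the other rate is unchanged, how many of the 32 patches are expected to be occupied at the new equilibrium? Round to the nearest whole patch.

Observed p* = 14/32 = 0.43750.
Balance m(1−p*) = e·p* gives m = e·p*/(1−p*) = 0.71×0.43750/0.56250 = 0.55222.
New p* = m/(m+e) = 0.78967/(0.78967+0.71000) = 0.52656.
Expected occupied = 32 × 0.52656 = 16.85 ≈ 17.

17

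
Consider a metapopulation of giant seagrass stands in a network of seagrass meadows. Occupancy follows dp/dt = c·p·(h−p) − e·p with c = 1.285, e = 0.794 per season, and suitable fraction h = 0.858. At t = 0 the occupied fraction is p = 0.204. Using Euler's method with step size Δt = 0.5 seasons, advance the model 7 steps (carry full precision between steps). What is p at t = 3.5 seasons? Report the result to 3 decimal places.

Update rule: p ← p + [c·p·(h−p) − e·p]·Δt with Δt = 0.5.
  1  |  dp/dt·Δt = +0.004732  |  p_1 = 0.208732
  2  |  dp/dt·Δt = +0.004207  |  p_2 = 0.212939
  3  |  dp/dt·Δt = +0.003716  |  p_3 = 0.216655
  4  |  dp/dt·Δt = +0.003264  |  p_4 = 0.219919
  5  |  dp/dt·Δt = +0.002852  |  p_5 = 0.222770
  6  |  dp/dt·Δt = +0.002481  |  p_6 = 0.225251
  7  |  dp/dt·Δt = +0.002149  |  p_7 = 0.227400

0.227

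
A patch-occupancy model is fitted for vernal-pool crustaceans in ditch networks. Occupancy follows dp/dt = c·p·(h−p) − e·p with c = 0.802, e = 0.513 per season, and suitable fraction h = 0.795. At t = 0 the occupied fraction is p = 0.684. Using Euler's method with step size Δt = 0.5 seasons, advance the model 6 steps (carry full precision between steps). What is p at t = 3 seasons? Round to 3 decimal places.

0.308

Update rule: p ← p + [c·p·(h−p) − e·p]·Δt with Δt = 0.5.
p: 0.68400 → 0.53900  (Δp = -0.14500)
p: 0.53900 → 0.45608  (Δp = -0.08292)
p: 0.45608 → 0.40108  (Δp = -0.05500)
p: 0.40108 → 0.36156  (Δp = -0.03952)
p: 0.36156 → 0.33166  (Δp = -0.02990)
p: 0.33166 → 0.30821  (Δp = -0.02345)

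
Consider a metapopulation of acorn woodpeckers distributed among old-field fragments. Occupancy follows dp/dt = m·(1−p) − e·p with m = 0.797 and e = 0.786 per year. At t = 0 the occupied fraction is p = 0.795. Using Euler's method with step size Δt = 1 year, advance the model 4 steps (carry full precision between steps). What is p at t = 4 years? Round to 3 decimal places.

0.537

Update rule: p ← p + [m·(1−p) − e·p]·Δt with Δt = 1.
  1  |  dp/dt·Δt = -0.461485  |  p_1 = 0.333515
  2  |  dp/dt·Δt = +0.269046  |  p_2 = 0.602561
  3  |  dp/dt·Δt = -0.156854  |  p_3 = 0.445707
  4  |  dp/dt·Δt = +0.091446  |  p_4 = 0.537153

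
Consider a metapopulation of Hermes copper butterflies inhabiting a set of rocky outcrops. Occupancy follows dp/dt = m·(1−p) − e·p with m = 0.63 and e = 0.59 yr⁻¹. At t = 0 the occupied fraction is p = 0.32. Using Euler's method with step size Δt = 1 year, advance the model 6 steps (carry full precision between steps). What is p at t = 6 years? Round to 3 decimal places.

Update rule: p ← p + [m·(1−p) − e·p]·Δt with Δt = 1.
p: 0.32000 → 0.55960  (Δp = +0.23960)
p: 0.55960 → 0.50689  (Δp = -0.05271)
p: 0.50689 → 0.51848  (Δp = +0.01160)
p: 0.51848 → 0.51593  (Δp = -0.00255)
p: 0.51593 → 0.51649  (Δp = +0.00056)
p: 0.51649 → 0.51637  (Δp = -0.00012)

0.516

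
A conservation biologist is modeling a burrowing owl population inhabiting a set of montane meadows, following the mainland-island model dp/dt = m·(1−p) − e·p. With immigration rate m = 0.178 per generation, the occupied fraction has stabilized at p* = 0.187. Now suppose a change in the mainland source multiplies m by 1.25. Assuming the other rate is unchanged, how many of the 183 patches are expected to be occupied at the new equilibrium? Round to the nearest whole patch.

Balance m(1−p*) = e·p* gives e = m(1−p*)/p* = 0.178×0.81300/0.18700 = 0.77387.
New p* = m/(m+e) = 0.22250/(0.22250+0.77387) = 0.22331.
Expected occupied = 183 × 0.22331 = 40.87 ≈ 41.

41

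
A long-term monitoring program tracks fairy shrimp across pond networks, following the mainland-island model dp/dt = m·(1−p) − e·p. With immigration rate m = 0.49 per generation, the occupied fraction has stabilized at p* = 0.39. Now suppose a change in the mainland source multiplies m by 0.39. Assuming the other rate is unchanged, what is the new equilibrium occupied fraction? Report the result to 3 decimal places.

0.200

Balance m(1−p*) = e·p* gives e = m(1−p*)/p* = 0.49×0.61000/0.39000 = 0.76641.
New p* = m/(m+e) = 0.19110/(0.19110+0.76641) = 0.19958.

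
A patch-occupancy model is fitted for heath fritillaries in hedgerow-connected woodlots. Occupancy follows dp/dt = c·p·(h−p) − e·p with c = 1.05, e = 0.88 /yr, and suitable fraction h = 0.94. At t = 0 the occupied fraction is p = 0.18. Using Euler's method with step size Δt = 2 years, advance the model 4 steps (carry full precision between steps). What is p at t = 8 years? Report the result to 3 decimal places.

Update rule: p ← p + [c·p·(h−p) − e·p]·Δt with Δt = 2.
t = 2: p = 0.18000 + (-0.02952) = 0.15048
t = 4: p = 0.15048 + (-0.01535) = 0.13513
t = 6: p = 0.13513 + (-0.00943) = 0.12570
t = 8: p = 0.12570 + (-0.00628) = 0.11942

0.119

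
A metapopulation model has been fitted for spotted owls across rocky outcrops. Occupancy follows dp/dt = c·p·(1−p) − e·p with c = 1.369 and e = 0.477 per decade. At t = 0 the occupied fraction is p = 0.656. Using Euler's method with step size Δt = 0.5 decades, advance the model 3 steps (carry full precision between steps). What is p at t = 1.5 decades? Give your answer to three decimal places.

0.652

Update rule: p ← p + [c·p·(1−p) − e·p]·Δt with Δt = 0.5.
p: 0.65600 → 0.65401  (Δp = -0.00199)
p: 0.65401 → 0.65292  (Δp = -0.00109)
p: 0.65292 → 0.65232  (Δp = -0.00060)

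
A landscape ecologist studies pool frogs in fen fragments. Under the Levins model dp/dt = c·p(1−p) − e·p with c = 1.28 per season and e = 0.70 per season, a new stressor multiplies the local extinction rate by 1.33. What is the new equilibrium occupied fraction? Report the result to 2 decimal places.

0.27

Before: p* = 1 − 0.70/1.28 = 0.4531.
After the change, c = 1.28, e = 0.931, so p* = 1 − 0.931/1.28 = 0.2727.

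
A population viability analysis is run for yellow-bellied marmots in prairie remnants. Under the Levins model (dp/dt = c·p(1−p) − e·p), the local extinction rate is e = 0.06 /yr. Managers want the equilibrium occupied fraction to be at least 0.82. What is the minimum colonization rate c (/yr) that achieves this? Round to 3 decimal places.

0.333

p* = 1 − e/c ≥ 0.82 requires e/c ≤ 0.1800, i.e. c ≥ e/0.1800.
c_min = 0.06/0.1800 = 0.3333.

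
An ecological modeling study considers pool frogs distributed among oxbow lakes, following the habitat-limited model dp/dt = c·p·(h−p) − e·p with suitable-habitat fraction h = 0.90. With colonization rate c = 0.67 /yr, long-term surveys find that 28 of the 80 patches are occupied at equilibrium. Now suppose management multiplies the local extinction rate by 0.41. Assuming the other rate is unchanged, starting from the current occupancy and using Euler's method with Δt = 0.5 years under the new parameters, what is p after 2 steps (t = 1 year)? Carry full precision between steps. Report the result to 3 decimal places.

Observed p* = 28/80 = 0.35000.
Balance c(h−p*) = e gives e = 0.67×(0.9 − 0.35000) = 0.36850.
Starting from p₀ = 0.35000; update p ← p + (dp/dt)·Δt with the new parameters.
t = 0.5: p = 0.35000 + (+0.03805) = 0.38805
t = 1: p = 0.38805 + (+0.03724) = 0.42529

0.425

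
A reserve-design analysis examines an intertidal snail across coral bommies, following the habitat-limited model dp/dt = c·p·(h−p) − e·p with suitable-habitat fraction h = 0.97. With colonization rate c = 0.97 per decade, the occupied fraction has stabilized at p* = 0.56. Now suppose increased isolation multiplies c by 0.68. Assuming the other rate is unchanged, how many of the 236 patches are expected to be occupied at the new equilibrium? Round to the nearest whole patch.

Balance c(h−p*) = e gives e = 0.97×(0.97 − 0.56000) = 0.39770.
New p* = 0.97 − e/c = 0.97 − 0.39770/0.65960 = 0.36706.
Expected occupied = 236 × 0.36706 = 86.63 ≈ 87.

87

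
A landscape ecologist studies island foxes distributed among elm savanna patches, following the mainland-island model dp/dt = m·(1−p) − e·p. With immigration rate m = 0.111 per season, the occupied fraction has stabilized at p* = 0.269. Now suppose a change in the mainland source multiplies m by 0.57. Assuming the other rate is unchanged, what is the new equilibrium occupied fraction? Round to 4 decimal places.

Balance m(1−p*) = e·p* gives e = m(1−p*)/p* = 0.111×0.73100/0.26900 = 0.30164.
New p* = m/(m+e) = 0.06327/(0.06327+0.30164) = 0.17339.

0.1734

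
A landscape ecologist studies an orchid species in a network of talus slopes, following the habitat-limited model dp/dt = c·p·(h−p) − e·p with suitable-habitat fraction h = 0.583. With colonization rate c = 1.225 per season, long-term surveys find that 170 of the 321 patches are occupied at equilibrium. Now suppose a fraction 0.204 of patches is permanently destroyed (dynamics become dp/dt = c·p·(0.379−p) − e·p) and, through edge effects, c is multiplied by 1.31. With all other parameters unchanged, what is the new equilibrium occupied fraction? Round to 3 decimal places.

Observed p* = 170/321 = 0.52960.
Balance c(h−p*) = e gives e = 1.225×(0.583 − 0.52960) = 0.06542.
New p* = 0.379 − e/c = 0.379 − 0.06542/1.60475 = 0.33823.

0.338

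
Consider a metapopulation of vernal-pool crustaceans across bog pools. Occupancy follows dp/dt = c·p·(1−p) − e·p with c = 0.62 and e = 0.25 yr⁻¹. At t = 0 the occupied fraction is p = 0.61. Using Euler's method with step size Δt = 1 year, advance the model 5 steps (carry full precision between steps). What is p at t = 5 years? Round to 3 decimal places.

0.598

Update rule: p ← p + [c·p·(1−p) − e·p]·Δt with Δt = 1.
step 1: Δp = -0.00500, p = 0.60500
step 2: Δp = -0.00308, p = 0.60191
step 3: Δp = -0.00192, p = 0.60000
step 4: Δp = -0.00120, p = 0.59880
step 5: Δp = -0.00075, p = 0.59805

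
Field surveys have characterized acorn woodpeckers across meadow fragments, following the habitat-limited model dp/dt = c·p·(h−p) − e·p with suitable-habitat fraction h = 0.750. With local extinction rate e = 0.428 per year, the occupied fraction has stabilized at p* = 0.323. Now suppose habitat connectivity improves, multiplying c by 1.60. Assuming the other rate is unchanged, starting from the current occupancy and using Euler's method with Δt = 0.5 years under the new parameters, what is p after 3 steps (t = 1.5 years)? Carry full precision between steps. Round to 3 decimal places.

Balance c(h−p*) = e gives c = e/(0.75 − 0.32300) = 0.428/0.42700 = 1.00234.
Starting from p₀ = 0.32300; update p ← p + (dp/dt)·Δt with the new parameters.
p: 0.32300 → 0.36447  (Δp = +0.04147)
p: 0.36447 → 0.39915  (Δp = +0.03468)
p: 0.39915 → 0.42603  (Δp = +0.02688)

0.426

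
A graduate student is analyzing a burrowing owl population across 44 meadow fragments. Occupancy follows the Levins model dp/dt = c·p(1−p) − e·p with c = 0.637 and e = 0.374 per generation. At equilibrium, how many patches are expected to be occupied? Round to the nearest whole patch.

18

p* = 1 − e/c = 1 − 0.374/0.637 = 0.4129.
Expected occupied patches = N × p* = 44 × 0.4129 = 18.17 ≈ 18.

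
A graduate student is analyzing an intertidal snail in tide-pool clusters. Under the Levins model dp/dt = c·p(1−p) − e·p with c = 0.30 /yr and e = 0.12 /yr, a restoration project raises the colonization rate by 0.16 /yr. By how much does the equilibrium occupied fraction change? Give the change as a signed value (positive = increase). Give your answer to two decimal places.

Before: p* = 1 − 0.12/0.30 = 0.6000.
After the change, c = 0.46, e = 0.12, so p* = 1 − 0.12/0.46 = 0.7391.
Δp* = 0.7391 − 0.6000 = +0.1391.

0.14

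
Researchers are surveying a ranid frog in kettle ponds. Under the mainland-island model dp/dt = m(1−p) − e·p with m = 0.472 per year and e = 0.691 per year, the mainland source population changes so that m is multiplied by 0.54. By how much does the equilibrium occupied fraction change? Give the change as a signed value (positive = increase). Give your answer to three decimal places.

Before: p* = 0.472/(0.472+0.691) = 0.4058.
After: m = 0.25488, e = 0.691; p* = 0.25488/0.9459 = 0.2695.
Δp* = 0.2695 − 0.4058 = -0.1364.

-0.136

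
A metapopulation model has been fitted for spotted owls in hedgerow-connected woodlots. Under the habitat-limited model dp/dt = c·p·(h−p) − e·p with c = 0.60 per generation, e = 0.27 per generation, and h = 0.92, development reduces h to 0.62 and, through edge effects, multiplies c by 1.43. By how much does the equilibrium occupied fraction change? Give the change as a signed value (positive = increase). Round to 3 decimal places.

-0.165

Before: p* = h − e/c = 0.92 − 0.27/0.60 = 0.92 − 0.4500 = 0.4700.
After: c = 0.858, e = 0.27, h = 0.62; p* = 0.62 − 0.27/0.858 = 0.3053.
Δp* = 0.3053 − 0.4700 = -0.1647.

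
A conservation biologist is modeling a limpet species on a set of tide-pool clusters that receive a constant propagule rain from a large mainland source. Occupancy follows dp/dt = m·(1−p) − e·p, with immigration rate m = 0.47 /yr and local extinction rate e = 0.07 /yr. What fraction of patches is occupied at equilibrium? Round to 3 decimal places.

At equilibrium the propagule rain into empty patches balances local extinction: m(1−p*) = e·p*.
p* = m/(m+e) = 0.47/(0.47+0.07) = 0.47/0.5400 = 0.8704.

0.870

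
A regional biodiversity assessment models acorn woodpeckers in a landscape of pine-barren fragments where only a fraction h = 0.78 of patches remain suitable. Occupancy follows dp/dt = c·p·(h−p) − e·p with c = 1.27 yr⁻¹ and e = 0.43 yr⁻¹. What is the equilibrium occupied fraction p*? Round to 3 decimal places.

Setting dp/dt = 0 and dividing by p* gives c·(h−p*) = e.
So p* = h − e/c = 0.78 − 0.43/1.27 = 0.78 − 0.3386 = 0.4414.

0.441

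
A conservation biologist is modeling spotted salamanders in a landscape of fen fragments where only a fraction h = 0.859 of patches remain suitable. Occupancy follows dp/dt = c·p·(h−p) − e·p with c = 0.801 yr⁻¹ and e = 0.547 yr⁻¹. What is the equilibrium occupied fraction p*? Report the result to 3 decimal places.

0.176

Setting dp/dt = 0 and dividing by p* gives c·(h−p*) = e.
So p* = h − e/c = 0.859 − 0.547/0.801 = 0.859 − 0.6829 = 0.1761.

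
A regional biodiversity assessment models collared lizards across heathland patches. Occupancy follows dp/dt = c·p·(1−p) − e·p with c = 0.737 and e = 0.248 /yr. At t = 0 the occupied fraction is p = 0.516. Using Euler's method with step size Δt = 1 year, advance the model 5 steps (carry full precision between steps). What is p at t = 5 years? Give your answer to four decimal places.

Update rule: p ← p + [c·p·(1−p) − e·p]·Δt with Δt = 1.
p: 0.51600 → 0.57209  (Δp = +0.05609)
p: 0.57209 → 0.61063  (Δp = +0.03854)
p: 0.61063 → 0.63443  (Δp = +0.02379)
p: 0.63443 → 0.64802  (Δp = +0.01359)
p: 0.64802 → 0.65541  (Δp = +0.00739)

0.6554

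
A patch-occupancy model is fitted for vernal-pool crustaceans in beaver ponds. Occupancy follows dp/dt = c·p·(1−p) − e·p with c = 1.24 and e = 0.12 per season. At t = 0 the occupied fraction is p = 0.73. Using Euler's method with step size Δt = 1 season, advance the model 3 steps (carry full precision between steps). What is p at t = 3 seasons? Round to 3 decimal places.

0.903

Update rule: p ← p + [c·p·(1−p) − e·p]·Δt with Δt = 1.
  1  |  dp/dt·Δt = +0.156804  |  p_1 = 0.886804
  2  |  dp/dt·Δt = +0.018058  |  p_2 = 0.904862
  3  |  dp/dt·Δt = -0.001836  |  p_3 = 0.903026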